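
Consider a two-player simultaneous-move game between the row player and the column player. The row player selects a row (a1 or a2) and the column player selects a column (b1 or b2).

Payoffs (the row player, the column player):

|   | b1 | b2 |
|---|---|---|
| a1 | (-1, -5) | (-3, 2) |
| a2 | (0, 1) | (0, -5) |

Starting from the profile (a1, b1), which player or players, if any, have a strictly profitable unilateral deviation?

Both

The row player at (a1, b1) earns -1; deviating to a2 yields 0 — a strict improvement.
The column player earns -5; deviating to b2 yields 2 — a strict improvement.
Both the row player and the column player have strictly profitable deviations.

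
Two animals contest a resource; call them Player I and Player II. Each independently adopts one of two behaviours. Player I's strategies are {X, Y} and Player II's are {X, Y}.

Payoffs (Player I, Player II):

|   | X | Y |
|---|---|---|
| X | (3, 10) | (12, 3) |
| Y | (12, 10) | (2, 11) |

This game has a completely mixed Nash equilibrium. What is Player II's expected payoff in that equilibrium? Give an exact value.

First find p, the probability Player I plays X, from Player II's indifference between X and Y: 10p + 10(1−p) = 3p + 11(1−p), giving p = 1/8.
Since Player II is indifferent in equilibrium, Player II's expected payoff equals the payoff from either column against (1/8, 7/8). Using X: 10(1/8) + 10(7/8) = 10.

10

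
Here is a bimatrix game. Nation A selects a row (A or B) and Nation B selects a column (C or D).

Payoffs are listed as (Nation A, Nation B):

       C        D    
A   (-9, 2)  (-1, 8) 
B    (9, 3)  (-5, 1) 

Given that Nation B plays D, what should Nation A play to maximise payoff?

A

Against D, Nation A earns -1 from A and -5 from B.
So A is the best response.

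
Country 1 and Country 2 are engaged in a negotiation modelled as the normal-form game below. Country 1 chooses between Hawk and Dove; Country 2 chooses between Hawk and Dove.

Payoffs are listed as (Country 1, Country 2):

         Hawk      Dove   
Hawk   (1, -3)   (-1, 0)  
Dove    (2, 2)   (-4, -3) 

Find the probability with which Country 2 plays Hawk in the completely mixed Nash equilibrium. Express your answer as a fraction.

3/4

Let c be the probability that Country 2 plays Hawk. In a completely mixed equilibrium, Country 1 must be indifferent between Hawk and Dove.
Country 1's expected payoff from Hawk is c − (1−c); from Dove it is 2c − 4(1−c).
Setting these equal: 2c − 1 = 6c − 4, so c = 3/4.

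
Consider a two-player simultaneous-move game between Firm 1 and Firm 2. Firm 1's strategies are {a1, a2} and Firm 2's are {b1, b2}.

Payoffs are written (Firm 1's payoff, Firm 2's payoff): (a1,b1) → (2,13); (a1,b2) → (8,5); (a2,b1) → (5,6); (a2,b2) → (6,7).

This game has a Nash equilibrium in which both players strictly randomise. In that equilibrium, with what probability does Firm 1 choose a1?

Let p be the probability that Firm 1 plays a1. In a completely mixed equilibrium, Firm 2 must be indifferent between b1 and b2.
Firm 2's expected payoff from b1 is 13p + 6(1−p); from b2 it is 5p + 7(1−p).
Setting these equal: 7p + 6 = −2p + 7, so p = 1/9.

1/9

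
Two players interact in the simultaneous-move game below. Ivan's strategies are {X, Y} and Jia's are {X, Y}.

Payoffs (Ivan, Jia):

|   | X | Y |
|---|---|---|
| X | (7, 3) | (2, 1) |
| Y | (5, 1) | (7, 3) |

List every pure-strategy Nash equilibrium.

(X, X): Ivan gets 7 ≥ 5 from Y, and Jia gets 3 ≥ 1 from Y — Nash equilibrium.
(X, Y): Ivan prefers Y (7 > 2); Jia prefers X (3 > 1) — not an equilibrium.
(Y, X): Ivan prefers X (7 > 5); Jia prefers Y (3 > 1) — not an equilibrium.
(Y, Y): Ivan gets 7 ≥ 2 from X, and Jia gets 3 ≥ 1 from X — Nash equilibrium.

(X, X) and (Y, Y)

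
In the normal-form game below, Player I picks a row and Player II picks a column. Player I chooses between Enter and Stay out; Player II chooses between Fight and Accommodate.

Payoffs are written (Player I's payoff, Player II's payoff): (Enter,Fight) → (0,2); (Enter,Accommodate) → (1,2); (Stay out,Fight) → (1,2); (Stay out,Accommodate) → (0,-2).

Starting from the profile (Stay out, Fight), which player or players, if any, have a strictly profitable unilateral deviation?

Neither

Player I at (Stay out, Fight) earns 1; deviating to Enter yields 0 — not better.
Player II earns 2; deviating to Accommodate yields -2 — not better.
Neither player can strictly improve; the profile is a Nash equilibrium.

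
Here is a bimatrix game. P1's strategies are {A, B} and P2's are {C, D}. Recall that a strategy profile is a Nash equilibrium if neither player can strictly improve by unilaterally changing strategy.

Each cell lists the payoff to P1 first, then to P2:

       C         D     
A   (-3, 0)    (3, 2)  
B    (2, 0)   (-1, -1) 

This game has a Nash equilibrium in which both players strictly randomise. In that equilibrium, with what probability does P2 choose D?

Let y be the probability that P2 plays C. In a completely mixed equilibrium, P1 must be indifferent between A and B.
P1's expected payoff from A is −3y + 3(1−y); from B it is 2y − (1−y).
Setting these equal: −6y + 3 = 3y − 1, so y = 4/9.
Therefore P2 plays D with probability 1 − 4/9 = 5/9.

5/9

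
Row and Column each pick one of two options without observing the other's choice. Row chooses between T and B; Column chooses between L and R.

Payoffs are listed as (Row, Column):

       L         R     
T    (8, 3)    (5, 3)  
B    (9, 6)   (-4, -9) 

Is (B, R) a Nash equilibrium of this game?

No

At (B, R), Row earns -4; switching to T would give 5, so Row would deviate.
Column earns -9; switching to L would give 6, so Column would deviate.
Since at least one player can profitably deviate, this is not a Nash equilibrium.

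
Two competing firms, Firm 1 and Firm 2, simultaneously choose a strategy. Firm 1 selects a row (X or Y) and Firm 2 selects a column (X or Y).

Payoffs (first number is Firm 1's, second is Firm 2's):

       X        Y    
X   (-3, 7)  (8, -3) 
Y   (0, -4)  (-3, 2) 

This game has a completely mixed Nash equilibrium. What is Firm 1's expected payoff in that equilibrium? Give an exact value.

-9/14

First find y, the probability Firm 2 plays X, from Firm 1's indifference between X and Y: −3y + 8(1−y) = −3(1−y), giving y = 11/14.
Since Firm 1 is indifferent in equilibrium, Firm 1's expected payoff equals the payoff from either row against (11/14, 3/14). Using X: −3(11/14) + 8(3/14) = -9/14.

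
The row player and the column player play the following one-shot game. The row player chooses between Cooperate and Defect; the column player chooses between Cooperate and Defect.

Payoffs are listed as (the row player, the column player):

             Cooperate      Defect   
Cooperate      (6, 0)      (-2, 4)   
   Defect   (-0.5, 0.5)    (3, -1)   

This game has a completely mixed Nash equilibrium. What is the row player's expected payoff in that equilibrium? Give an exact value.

First find q, the probability the column player plays Cooperate, from the row player's indifference between Cooperate and Defect: 6q − 2(1−q) = −0.5q + 3(1−q), giving q = 10/23.
Since the row player is indifferent in equilibrium, the row player's expected payoff equals the payoff from either row against (10/23, 13/23). Using Cooperate: 6(10/23) − 2(13/23) = 34/23.

34/23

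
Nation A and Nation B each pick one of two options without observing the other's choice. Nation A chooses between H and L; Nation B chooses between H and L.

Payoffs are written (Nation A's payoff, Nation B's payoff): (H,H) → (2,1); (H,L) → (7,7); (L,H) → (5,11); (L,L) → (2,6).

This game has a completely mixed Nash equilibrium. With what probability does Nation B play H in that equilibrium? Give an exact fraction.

5/8

Let y be the probability that Nation B plays H. In a completely mixed equilibrium, Nation A must be indifferent between H and L.
Nation A's expected payoff from H is 2y + 7(1−y); from L it is 5y + 2(1−y).
Setting these equal: −5y + 7 = 3y + 2, so y = 5/8.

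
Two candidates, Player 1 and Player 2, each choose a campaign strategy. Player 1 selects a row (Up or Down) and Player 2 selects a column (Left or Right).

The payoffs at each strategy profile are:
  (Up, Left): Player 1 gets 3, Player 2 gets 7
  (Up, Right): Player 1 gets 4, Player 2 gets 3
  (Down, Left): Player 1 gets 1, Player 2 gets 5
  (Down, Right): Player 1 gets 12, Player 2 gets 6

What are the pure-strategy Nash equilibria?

(Up, Left) and (Down, Right)

(Up, Left): Player 1 gets 3 ≥ 1 from Down, and Player 2 gets 7 ≥ 3 from Right — Nash equilibrium.
(Up, Right): Player 1 prefers Down (12 > 4); Player 2 prefers Left (7 > 3) — not an equilibrium.
(Down, Left): Player 1 prefers Up (3 > 1); Player 2 prefers Right (6 > 5) — not an equilibrium.
(Down, Right): Player 1 gets 12 ≥ 4 from Up, and Player 2 gets 6 ≥ 5 from Left — Nash equilibrium.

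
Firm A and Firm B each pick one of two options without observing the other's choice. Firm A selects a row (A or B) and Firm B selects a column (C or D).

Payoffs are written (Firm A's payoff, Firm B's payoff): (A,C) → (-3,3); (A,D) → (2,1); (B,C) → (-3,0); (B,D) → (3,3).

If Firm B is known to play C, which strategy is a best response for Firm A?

Against C, Firm A earns -3 from A and -3 from B.
So either strategy is a best response.

either — both A and B are best responses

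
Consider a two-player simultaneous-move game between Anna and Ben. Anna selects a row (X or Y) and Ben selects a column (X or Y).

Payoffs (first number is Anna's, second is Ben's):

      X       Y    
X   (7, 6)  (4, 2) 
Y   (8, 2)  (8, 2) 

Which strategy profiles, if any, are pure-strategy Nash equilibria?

(X, X): Anna prefers Y (8 > 7) — not an equilibrium.
(X, Y): Anna prefers Y (8 > 4); Ben prefers X (6 > 2) — not an equilibrium.
(Y, X): Anna gets 8 ≥ 7 from X, and Ben gets 2 ≥ 2 from Y — Nash equilibrium.
(Y, Y): Anna gets 8 ≥ 4 from X, and Ben gets 2 ≥ 2 from X — Nash equilibrium.

(Y, X) and (Y, Y)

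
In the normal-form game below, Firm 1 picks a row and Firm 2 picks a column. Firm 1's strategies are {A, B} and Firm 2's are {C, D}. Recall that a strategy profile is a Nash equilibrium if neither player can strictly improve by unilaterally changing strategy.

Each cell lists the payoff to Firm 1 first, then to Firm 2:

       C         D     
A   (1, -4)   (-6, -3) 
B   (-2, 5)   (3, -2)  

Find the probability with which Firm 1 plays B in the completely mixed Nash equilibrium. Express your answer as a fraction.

1/8

Let r be the probability that Firm 1 plays A. In a completely mixed equilibrium, Firm 2 must be indifferent between C and D.
Firm 2's expected payoff from C is −4r + 5(1−r); from D it is −3r − 2(1−r).
Setting these equal: −9r + 5 = −r − 2, so r = 7/8.
Therefore Firm 1 plays B with probability 1 − 7/8 = 1/8.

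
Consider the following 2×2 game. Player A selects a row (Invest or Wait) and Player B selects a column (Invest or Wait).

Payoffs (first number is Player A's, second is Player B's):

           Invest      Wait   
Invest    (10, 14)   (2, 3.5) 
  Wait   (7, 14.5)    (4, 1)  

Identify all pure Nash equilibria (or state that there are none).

(Invest, Invest)

(Invest, Invest): Player A gets 10 ≥ 7 from Wait, and Player B gets 14 ≥ 3.5 from Wait — Nash equilibrium.
(Invest, Wait): Player A prefers Wait (4 > 2); Player B prefers Invest (14 > 3.5) — not an equilibrium.
(Wait, Invest): Player A prefers Invest (10 > 7) — not an equilibrium.
(Wait, Wait): Player B prefers Invest (14.5 > 1) — not an equilibrium.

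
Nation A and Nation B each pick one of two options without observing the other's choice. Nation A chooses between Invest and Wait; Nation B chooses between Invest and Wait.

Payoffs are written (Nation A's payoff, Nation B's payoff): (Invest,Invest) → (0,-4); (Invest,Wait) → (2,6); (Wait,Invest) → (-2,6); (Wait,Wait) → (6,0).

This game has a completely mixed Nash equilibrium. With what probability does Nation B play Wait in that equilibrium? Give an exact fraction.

Let y be the probability that Nation B plays Invest. In a completely mixed equilibrium, Nation A must be indifferent between Invest and Wait.
Nation A's expected payoff from Invest is 2(1−y); from Wait it is −2y + 6(1−y).
Setting these equal: −2y + 2 = −8y + 6, so y = 2/3.
Therefore Nation B plays Wait with probability 1 − 2/3 = 1/3.

1/3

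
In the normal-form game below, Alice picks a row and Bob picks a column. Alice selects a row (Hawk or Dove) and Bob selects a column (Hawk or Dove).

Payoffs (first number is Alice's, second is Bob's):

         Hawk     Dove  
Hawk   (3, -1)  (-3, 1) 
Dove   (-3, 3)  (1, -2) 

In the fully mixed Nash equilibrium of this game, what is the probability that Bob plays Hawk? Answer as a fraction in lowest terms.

2/5

Let q be the probability that Bob plays Hawk. In a completely mixed equilibrium, Alice must be indifferent between Hawk and Dove.
Alice's expected payoff from Hawk is 3q − 3(1−q); from Dove it is −3q + (1−q).
Setting these equal: 6q − 3 = −4q + 1, so q = 2/5.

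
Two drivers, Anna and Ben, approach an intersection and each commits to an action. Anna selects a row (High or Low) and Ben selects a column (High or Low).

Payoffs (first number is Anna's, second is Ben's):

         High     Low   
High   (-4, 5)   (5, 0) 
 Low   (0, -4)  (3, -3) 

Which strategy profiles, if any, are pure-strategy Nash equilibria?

(High, High): Anna prefers Low (0 > -4) — not an equilibrium.
(High, Low): Ben prefers High (5 > 0) — not an equilibrium.
(Low, High): Ben prefers Low (-3 > -4) — not an equilibrium.
(Low, Low): Anna prefers High (5 > 3) — not an equilibrium.

none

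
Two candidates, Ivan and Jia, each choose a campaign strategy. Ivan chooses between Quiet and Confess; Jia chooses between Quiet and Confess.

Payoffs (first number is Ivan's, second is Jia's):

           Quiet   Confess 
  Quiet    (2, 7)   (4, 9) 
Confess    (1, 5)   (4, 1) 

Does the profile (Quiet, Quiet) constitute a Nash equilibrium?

No

At (Quiet, Quiet), Ivan earns 2; switching to Confess would give 1, so Ivan has no profitable deviation.
Jia earns 7; switching to Confess would give 9, so Jia would deviate.
Since at least one player can profitably deviate, this is not a Nash equilibrium.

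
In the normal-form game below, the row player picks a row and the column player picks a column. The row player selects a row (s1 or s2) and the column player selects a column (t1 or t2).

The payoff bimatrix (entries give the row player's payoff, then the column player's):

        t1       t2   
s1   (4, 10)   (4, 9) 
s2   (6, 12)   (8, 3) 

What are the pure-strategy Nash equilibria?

(s1, t1): the row player prefers s2 (6 > 4) — not an equilibrium.
(s1, t2): the row player prefers s2 (8 > 4); the column player prefers t1 (10 > 9) — not an equilibrium.
(s2, t1): the row player gets 6 ≥ 4 from s1, and the column player gets 12 ≥ 3 from t2 — Nash equilibrium.
(s2, t2): the column player prefers t1 (12 > 3) — not an equilibrium.

(s2, t1)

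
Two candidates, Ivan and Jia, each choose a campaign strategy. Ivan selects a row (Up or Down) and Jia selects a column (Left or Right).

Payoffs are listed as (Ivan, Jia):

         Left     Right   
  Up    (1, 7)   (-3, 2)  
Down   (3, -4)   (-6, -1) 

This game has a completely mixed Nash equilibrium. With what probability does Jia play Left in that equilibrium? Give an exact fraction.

3/5

Let y be the probability that Jia plays Left. In a completely mixed equilibrium, Ivan must be indifferent between Up and Down.
Ivan's expected payoff from Up is y − 3(1−y); from Down it is 3y − 6(1−y).
Setting these equal: 4y − 3 = 9y − 6, so y = 3/5.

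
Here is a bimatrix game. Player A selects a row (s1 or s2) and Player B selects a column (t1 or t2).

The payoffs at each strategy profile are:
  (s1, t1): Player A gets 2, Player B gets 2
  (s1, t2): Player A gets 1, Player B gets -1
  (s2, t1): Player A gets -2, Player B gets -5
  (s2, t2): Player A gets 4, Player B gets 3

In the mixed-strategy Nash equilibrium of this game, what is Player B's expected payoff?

First find p, the probability Player A plays s1, from Player B's indifference between t1 and t2: 2p − 5(1−p) = −p + 3(1−p), giving p = 8/11.
Since Player B is indifferent in equilibrium, Player B's expected payoff equals the payoff from either column against (8/11, 3/11). Using t1: 2(8/11) − 5(3/11) = 1/11.

1/11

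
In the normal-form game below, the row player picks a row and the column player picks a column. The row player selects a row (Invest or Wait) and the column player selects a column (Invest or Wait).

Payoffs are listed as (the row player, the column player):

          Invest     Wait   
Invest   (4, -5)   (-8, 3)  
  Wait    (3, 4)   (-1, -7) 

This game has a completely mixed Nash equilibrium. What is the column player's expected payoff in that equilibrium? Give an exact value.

-23/19

First find p, the probability the row player plays Invest, from the column player's indifference between Invest and Wait: −5p + 4(1−p) = 3p − 7(1−p), giving p = 11/19.
Since the column player is indifferent in equilibrium, the column player's expected payoff equals the payoff from either column against (11/19, 8/19). Using Invest: −5(11/19) + 4(8/19) = -23/19.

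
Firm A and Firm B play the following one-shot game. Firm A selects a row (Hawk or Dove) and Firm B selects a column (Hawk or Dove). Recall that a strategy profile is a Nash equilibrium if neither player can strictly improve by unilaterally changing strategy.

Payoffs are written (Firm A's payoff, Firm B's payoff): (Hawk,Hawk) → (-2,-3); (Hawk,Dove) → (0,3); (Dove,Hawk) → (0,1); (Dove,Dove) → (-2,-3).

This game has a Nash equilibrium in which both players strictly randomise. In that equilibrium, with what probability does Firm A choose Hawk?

2/5

Let p be the probability that Firm A plays Hawk. In a completely mixed equilibrium, Firm B must be indifferent between Hawk and Dove.
Firm B's expected payoff from Hawk is −3p + (1−p); from Dove it is 3p − 3(1−p).
Setting these equal: −4p + 1 = 6p − 3, so p = 2/5.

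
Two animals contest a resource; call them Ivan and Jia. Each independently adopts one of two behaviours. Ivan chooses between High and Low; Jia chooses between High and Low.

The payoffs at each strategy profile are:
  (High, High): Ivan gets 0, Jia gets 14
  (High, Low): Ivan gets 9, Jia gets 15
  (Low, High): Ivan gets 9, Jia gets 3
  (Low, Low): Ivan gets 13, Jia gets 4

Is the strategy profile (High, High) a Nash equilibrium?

At (High, High), Ivan earns 0; switching to Low would give 9, so Ivan would deviate.
Jia earns 14; switching to Low would give 15, so Jia would deviate.
Since at least one player can profitably deviate, this is not a Nash equilibrium.

No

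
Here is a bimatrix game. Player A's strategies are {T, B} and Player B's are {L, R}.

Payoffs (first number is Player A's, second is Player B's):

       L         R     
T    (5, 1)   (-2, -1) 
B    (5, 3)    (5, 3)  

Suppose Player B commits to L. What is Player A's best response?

either — both T and B are best responses

Against L, Player A earns 5 from T and 5 from B.
So either strategy is a best response.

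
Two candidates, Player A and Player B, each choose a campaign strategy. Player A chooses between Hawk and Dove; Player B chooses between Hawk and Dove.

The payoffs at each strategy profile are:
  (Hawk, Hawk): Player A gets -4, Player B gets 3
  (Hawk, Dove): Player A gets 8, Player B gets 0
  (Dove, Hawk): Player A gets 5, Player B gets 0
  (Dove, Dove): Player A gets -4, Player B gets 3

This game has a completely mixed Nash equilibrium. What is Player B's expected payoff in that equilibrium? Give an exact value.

First find p, the probability Player A plays Hawk, from Player B's indifference between Hawk and Dove: 3p = 3(1−p), giving p = 1/2.
Since Player B is indifferent in equilibrium, Player B's expected payoff equals the payoff from either column against (1/2, 1/2). Using Hawk: 3(1/2) = 3/2.

3/2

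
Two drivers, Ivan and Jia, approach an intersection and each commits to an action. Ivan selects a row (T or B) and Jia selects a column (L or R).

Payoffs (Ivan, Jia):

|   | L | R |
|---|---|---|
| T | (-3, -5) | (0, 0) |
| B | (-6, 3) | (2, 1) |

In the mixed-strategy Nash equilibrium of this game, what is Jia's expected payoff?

5/7

First find x, the probability Ivan plays T, from Jia's indifference between L and R: −5x + 3(1−x) = (1−x), giving x = 2/7.
Since Jia is indifferent in equilibrium, Jia's expected payoff equals the payoff from either column against (2/7, 5/7). Using L: −5(2/7) + 3(5/7) = 5/7.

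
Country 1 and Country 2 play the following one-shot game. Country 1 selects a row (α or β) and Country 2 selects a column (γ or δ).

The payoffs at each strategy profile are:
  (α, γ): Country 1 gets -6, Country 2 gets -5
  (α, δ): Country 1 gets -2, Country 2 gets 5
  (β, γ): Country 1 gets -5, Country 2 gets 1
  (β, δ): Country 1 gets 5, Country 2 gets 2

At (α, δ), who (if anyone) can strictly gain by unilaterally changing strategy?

Country 1

Country 1 at (α, δ) earns -2; deviating to β yields 5 — a strict improvement.
Country 2 earns 5; deviating to γ yields -5 — not better.
Only Country 1 has a strictly profitable deviation.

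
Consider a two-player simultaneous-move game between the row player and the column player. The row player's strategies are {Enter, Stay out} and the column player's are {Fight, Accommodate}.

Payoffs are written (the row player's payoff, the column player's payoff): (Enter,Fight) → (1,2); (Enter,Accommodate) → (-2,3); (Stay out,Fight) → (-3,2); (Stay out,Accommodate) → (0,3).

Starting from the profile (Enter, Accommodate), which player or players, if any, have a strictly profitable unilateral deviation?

The row player

The row player at (Enter, Accommodate) earns -2; deviating to Stay out yields 0 — a strict improvement.
The column player earns 3; deviating to Fight yields 2 — not better.
Only the row player has a strictly profitable deviation.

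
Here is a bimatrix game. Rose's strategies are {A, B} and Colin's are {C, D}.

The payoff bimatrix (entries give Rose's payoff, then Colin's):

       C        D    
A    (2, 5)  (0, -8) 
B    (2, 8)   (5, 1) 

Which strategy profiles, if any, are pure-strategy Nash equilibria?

(A, C): Rose gets 2 ≥ 2 from B, and Colin gets 5 ≥ -8 from D — Nash equilibrium.
(A, D): Rose prefers B (5 > 0); Colin prefers C (5 > -8) — not an equilibrium.
(B, C): Rose gets 2 ≥ 2 from A, and Colin gets 8 ≥ 1 from D — Nash equilibrium.
(B, D): Colin prefers C (8 > 1) — not an equilibrium.

(A, C) and (B, C)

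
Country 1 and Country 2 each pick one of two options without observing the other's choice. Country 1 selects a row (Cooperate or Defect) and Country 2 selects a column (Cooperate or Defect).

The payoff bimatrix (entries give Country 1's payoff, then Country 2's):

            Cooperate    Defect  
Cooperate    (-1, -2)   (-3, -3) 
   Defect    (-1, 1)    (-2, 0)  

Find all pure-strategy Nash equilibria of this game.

(Cooperate, Cooperate) and (Defect, Cooperate)

(Cooperate, Cooperate): Country 1 gets -1 ≥ -1 from Defect, and Country 2 gets -2 ≥ -3 from Defect — Nash equilibrium.
(Cooperate, Defect): Country 1 prefers Defect (-2 > -3); Country 2 prefers Cooperate (-2 > -3) — not an equilibrium.
(Defect, Cooperate): Country 1 gets -1 ≥ -1 from Cooperate, and Country 2 gets 1 ≥ 0 from Defect — Nash equilibrium.
(Defect, Defect): Country 2 prefers Cooperate (1 > 0) — not an equilibrium.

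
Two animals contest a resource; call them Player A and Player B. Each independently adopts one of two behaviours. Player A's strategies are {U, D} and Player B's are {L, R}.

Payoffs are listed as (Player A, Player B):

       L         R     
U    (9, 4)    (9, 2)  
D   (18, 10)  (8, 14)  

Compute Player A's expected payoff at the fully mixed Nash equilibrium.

First find y, the probability Player B plays L, from Player A's indifference between U and D: 9y + 9(1−y) = 18y + 8(1−y), giving y = 1/10.
Since Player A is indifferent in equilibrium, Player A's expected payoff equals the payoff from either row against (1/10, 9/10). Using U: 9(1/10) + 9(9/10) = 9.

9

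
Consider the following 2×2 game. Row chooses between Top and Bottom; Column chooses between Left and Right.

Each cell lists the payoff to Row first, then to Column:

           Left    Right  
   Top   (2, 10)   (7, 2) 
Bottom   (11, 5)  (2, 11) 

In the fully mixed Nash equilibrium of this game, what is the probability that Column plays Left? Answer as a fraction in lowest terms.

Let q be the probability that Column plays Left. In a completely mixed equilibrium, Row must be indifferent between Top and Bottom.
Row's expected payoff from Top is 2q + 7(1−q); from Bottom it is 11q + 2(1−q).
Setting these equal: −5q + 7 = 9q + 2, so q = 5/14.

5/14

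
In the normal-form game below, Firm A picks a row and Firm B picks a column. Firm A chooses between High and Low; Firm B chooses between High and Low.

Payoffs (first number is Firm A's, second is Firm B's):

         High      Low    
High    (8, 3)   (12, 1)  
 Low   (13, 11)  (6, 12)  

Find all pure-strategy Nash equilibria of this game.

(High, High): Firm A prefers Low (13 > 8) — not an equilibrium.
(High, Low): Firm B prefers High (3 > 1) — not an equilibrium.
(Low, High): Firm B prefers Low (12 > 11) — not an equilibrium.
(Low, Low): Firm A prefers High (12 > 6) — not an equilibrium.

none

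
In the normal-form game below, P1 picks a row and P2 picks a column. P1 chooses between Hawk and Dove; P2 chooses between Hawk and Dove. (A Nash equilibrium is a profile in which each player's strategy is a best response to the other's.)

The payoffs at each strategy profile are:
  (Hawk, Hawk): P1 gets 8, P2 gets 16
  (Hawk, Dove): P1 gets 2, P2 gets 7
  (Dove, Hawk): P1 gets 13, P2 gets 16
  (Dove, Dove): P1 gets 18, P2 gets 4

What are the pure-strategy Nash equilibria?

(Dove, Hawk)

(Hawk, Hawk): P1 prefers Dove (13 > 8) — not an equilibrium.
(Hawk, Dove): P1 prefers Dove (18 > 2); P2 prefers Hawk (16 > 7) — not an equilibrium.
(Dove, Hawk): P1 gets 13 ≥ 8 from Hawk, and P2 gets 16 ≥ 4 from Dove — Nash equilibrium.
(Dove, Dove): P2 prefers Hawk (16 > 4) — not an equilibrium.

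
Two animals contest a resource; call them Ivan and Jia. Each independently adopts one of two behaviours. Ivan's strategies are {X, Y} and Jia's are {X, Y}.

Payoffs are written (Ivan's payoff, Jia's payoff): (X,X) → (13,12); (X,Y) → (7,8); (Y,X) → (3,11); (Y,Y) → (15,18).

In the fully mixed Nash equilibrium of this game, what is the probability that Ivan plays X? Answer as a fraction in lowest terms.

7/11

Let x be the probability that Ivan plays X. In a completely mixed equilibrium, Jia must be indifferent between X and Y.
Jia's expected payoff from X is 12x + 11(1−x); from Y it is 8x + 18(1−x).
Setting these equal: x + 11 = −10x + 18, so x = 7/11.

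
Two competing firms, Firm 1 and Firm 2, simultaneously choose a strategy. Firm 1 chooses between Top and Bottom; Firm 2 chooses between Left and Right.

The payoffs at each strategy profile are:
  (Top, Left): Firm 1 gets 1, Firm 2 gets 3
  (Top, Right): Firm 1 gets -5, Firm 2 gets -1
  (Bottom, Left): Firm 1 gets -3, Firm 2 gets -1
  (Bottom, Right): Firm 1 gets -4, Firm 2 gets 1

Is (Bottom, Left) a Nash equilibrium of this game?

No

At (Bottom, Left), Firm 1 earns -3; switching to Top would give 1, so Firm 1 would deviate.
Firm 2 earns -1; switching to Right would give 1, so Firm 2 would deviate.
Since at least one player can profitably deviate, this is not a Nash equilibrium.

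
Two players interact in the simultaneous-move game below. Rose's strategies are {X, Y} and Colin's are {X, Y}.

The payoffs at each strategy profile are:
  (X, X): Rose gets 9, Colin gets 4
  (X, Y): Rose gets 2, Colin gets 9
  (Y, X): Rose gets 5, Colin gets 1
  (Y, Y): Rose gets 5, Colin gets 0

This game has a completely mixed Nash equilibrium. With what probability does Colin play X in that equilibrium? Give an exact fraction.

3/7

Let y be the probability that Colin plays X. In a completely mixed equilibrium, Rose must be indifferent between X and Y.
Rose's expected payoff from X is 9y + 2(1−y); from Y it is 5y + 5(1−y).
Setting these equal: 7y + 2 = 5, so y = 3/7.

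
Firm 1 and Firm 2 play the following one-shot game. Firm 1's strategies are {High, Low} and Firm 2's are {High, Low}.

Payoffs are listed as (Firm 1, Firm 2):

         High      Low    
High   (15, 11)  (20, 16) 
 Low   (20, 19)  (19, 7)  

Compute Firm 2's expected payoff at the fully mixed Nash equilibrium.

First find p, the probability Firm 1 plays High, from Firm 2's indifference between High and Low: 11p + 19(1−p) = 16p + 7(1−p), giving p = 12/17.
Since Firm 2 is indifferent in equilibrium, Firm 2's expected payoff equals the payoff from either column against (12/17, 5/17). Using High: 11(12/17) + 19(5/17) = 227/17.

227/17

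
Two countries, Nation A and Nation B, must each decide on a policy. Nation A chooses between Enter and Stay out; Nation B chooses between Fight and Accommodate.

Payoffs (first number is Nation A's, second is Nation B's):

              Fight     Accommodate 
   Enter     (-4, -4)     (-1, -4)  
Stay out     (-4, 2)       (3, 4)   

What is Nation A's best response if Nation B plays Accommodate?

Against Accommodate, Nation A earns -1 from Enter and 3 from Stay out.
So Stay out is the best response.

Stay out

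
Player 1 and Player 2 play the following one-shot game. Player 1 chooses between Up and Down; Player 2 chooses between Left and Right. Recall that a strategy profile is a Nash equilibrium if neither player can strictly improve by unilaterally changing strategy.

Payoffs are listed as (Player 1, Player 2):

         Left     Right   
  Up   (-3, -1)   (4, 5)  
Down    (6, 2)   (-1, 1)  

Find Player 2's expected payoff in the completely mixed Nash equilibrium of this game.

11/7

First find x, the probability Player 1 plays Up, from Player 2's indifference between Left and Right: −x + 2(1−x) = 5x + (1−x), giving x = 1/7.
Since Player 2 is indifferent in equilibrium, Player 2's expected payoff equals the payoff from either column against (1/7, 6/7). Using Left: −(1/7) + 2(6/7) = 11/7.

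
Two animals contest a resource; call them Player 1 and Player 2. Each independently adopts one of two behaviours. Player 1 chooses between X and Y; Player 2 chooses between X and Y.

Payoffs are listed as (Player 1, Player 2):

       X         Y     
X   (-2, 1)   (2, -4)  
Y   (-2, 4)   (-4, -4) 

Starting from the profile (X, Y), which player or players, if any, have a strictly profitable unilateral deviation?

Player 2

Player 1 at (X, Y) earns 2; deviating to Y yields -4 — not better.
Player 2 earns -4; deviating to X yields 1 — a strict improvement.
Only Player 2 has a strictly profitable deviation.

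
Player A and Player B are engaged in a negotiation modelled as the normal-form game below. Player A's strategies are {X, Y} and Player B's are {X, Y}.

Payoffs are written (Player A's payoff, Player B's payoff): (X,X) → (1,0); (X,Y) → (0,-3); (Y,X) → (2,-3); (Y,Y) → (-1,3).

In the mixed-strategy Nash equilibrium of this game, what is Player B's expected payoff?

-1

First find p, the probability Player A plays X, from Player B's indifference between X and Y: −3(1−p) = −3p + 3(1−p), giving p = 2/3.
Since Player B is indifferent in equilibrium, Player B's expected payoff equals the payoff from either column against (2/3, 1/3). Using X: −3(1/3) = -1.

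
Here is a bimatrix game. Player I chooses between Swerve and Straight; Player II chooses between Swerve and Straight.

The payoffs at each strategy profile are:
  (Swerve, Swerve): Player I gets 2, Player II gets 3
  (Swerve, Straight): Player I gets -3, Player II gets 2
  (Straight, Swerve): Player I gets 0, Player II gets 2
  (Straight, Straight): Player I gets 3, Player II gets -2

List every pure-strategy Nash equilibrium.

(Swerve, Swerve)

(Swerve, Swerve): Player I gets 2 ≥ 0 from Straight, and Player II gets 3 ≥ 2 from Straight — Nash equilibrium.
(Swerve, Straight): Player I prefers Straight (3 > -3); Player II prefers Swerve (3 > 2) — not an equilibrium.
(Straight, Swerve): Player I prefers Swerve (2 > 0) — not an equilibrium.
(Straight, Straight): Player II prefers Swerve (2 > -2) — not an equilibrium.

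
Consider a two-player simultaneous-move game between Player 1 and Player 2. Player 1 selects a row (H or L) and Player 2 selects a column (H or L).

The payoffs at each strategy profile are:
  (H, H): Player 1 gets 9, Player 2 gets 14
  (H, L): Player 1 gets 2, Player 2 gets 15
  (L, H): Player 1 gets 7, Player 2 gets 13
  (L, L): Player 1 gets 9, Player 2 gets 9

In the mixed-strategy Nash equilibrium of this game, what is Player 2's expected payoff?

First find x, the probability Player 1 plays H, from Player 2's indifference between H and L: 14x + 13(1−x) = 15x + 9(1−x), giving x = 4/5.
Since Player 2 is indifferent in equilibrium, Player 2's expected payoff equals the payoff from either column against (4/5, 1/5). Using H: 14(4/5) + 13(1/5) = 69/5.

69/5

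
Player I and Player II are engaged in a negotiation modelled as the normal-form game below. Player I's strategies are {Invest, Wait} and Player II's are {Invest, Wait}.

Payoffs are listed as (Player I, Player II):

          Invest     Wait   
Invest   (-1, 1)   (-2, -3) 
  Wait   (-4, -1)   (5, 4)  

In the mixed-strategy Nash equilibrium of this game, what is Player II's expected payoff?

1/9

First find p, the probability Player I plays Invest, from Player II's indifference between Invest and Wait: p − (1−p) = −3p + 4(1−p), giving p = 5/9.
Since Player II is indifferent in equilibrium, Player II's expected payoff equals the payoff from either column against (5/9, 4/9). Using Invest: (5/9) − (4/9) = 1/9.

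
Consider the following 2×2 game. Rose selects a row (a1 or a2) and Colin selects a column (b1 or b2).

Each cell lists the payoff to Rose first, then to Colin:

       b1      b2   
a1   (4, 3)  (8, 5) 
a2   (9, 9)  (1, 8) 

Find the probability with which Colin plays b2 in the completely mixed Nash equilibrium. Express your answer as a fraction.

5/12

Let c be the probability that Colin plays b1. In a completely mixed equilibrium, Rose must be indifferent between a1 and a2.
Rose's expected payoff from a1 is 4c + 8(1−c); from a2 it is 9c + (1−c).
Setting these equal: −4c + 8 = 8c + 1, so c = 7/12.
Therefore Colin plays b2 with probability 1 − 7/12 = 5/12.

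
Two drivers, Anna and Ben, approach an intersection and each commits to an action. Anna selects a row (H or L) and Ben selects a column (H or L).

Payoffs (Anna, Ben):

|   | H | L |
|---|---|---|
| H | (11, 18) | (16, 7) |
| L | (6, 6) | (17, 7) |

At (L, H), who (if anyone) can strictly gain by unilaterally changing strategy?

Anna at (L, H) earns 6; deviating to H yields 11 — a strict improvement.
Ben earns 6; deviating to L yields 7 — a strict improvement.
Both Anna and Ben have strictly profitable deviations.

Both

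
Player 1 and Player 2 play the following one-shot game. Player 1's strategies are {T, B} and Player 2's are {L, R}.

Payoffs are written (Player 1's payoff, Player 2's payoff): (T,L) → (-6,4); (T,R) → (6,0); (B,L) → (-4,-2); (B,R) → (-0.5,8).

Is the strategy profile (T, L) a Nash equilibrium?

No

At (T, L), Player 1 earns -6; switching to B would give -4, so Player 1 would deviate.
Player 2 earns 4; switching to R would give 0, so Player 2 has no profitable deviation.
Since at least one player can profitably deviate, this is not a Nash equilibrium.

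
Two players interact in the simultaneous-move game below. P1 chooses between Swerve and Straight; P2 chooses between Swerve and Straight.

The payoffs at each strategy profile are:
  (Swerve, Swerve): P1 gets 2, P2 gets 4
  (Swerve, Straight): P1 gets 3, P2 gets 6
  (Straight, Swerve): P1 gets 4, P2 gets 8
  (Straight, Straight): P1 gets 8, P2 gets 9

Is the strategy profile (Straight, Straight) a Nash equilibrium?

At (Straight, Straight), P1 earns 8; switching to Swerve would give 3, so P1 has no profitable deviation.
P2 earns 9; switching to Swerve would give 8, so P2 has no profitable deviation.
Neither player can gain by a unilateral deviation, so this profile is a Nash equilibrium.

Yes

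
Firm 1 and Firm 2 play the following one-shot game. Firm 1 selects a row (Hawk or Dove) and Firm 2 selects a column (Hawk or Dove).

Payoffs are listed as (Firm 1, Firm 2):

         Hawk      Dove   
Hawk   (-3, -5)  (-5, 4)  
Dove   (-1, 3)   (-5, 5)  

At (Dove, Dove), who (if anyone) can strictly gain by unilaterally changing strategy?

Neither

Firm 1 at (Dove, Dove) earns -5; deviating to Hawk yields -5 — not better.
Firm 2 earns 5; deviating to Hawk yields 3 — not better.
Neither player can strictly improve; the profile is a Nash equilibrium.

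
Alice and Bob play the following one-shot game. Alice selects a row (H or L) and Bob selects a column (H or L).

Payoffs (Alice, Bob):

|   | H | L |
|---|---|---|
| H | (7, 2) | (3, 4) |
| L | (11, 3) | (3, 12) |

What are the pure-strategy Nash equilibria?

(H, H): Alice prefers L (11 > 7); Bob prefers L (4 > 2) — not an equilibrium.
(H, L): Alice gets 3 ≥ 3 from L, and Bob gets 4 ≥ 2 from H — Nash equilibrium.
(L, H): Bob prefers L (12 > 3) — not an equilibrium.
(L, L): Alice gets 3 ≥ 3 from H, and Bob gets 12 ≥ 3 from H — Nash equilibrium.

(H, L) and (L, L)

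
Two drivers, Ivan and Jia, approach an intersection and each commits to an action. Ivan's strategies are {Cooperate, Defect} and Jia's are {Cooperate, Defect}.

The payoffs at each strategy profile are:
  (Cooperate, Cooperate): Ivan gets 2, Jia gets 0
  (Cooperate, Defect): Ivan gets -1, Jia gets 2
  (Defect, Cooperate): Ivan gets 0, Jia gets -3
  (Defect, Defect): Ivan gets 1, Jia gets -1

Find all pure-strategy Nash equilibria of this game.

(Defect, Defect)

(Cooperate, Cooperate): Jia prefers Defect (2 > 0) — not an equilibrium.
(Cooperate, Defect): Ivan prefers Defect (1 > -1) — not an equilibrium.
(Defect, Cooperate): Ivan prefers Cooperate (2 > 0); Jia prefers Defect (-1 > -3) — not an equilibrium.
(Defect, Defect): Ivan gets 1 ≥ -1 from Cooperate, and Jia gets -1 ≥ -3 from Cooperate — Nash equilibrium.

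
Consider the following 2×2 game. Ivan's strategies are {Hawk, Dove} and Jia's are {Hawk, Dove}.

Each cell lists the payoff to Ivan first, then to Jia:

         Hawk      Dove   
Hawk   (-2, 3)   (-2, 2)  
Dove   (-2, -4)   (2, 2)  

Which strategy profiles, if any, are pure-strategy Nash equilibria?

(Hawk, Hawk) and (Dove, Dove)

(Hawk, Hawk): Ivan gets -2 ≥ -2 from Dove, and Jia gets 3 ≥ 2 from Dove — Nash equilibrium.
(Hawk, Dove): Ivan prefers Dove (2 > -2); Jia prefers Hawk (3 > 2) — not an equilibrium.
(Dove, Hawk): Jia prefers Dove (2 > -4) — not an equilibrium.
(Dove, Dove): Ivan gets 2 ≥ -2 from Hawk, and Jia gets 2 ≥ -4 from Hawk — Nash equilibrium.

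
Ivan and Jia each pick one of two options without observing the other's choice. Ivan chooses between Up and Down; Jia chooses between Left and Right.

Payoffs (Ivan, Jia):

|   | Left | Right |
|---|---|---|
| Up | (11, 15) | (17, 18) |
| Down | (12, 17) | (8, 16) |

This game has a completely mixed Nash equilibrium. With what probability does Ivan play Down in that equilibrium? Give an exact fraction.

Let r be the probability that Ivan plays Up. In a completely mixed equilibrium, Jia must be indifferent between Left and Right.
Jia's expected payoff from Left is 15r + 17(1−r); from Right it is 18r + 16(1−r).
Setting these equal: −2r + 17 = 2r + 16, so r = 1/4.
Therefore Ivan plays Down with probability 1 − 1/4 = 3/4.

3/4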